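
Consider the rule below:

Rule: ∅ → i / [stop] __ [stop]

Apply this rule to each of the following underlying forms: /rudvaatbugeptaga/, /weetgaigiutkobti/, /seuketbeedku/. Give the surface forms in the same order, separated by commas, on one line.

/rudvaatbugeptaga/: /t/ and /b/ form a stop–stop cluster, so [i] is inserted between them. /p/ and /t/ form a stop–stop cluster, so [i] is inserted between them. → [rudvaatibugepitaga].
/weetgaigiutkobti/: /t/ and /g/ form a stop–stop cluster, so [i] is inserted between them. /t/ and /k/ form a stop–stop cluster, so [i] is inserted between them. /b/ and /t/ form a stop–stop cluster, so [i] is inserted between them. → [weetigaigiutikobiti].
/seuketbeedku/: /t/ and /b/ form a stop–stop cluster, so [i] is inserted between them. /d/ and /k/ form a stop–stop cluster, so [i] is inserted between them. → [seuketibeediku].

rudvaatibugepitaga, weetigaigiutikobiti, seuketibeediku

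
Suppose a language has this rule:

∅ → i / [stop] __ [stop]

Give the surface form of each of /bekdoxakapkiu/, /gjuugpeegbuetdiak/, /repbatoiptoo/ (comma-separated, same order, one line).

/bekdoxakapkiu/: /k/ and /d/ form a stop–stop cluster, so [i] is inserted between them. /p/ and /k/ form a stop–stop cluster, so [i] is inserted between them. → [bekidoxakapikiu].
/gjuugpeegbuetdiak/: /g/ and /p/ form a stop–stop cluster, so [i] is inserted between them. /g/ and /b/ form a stop–stop cluster, so [i] is inserted between them. /t/ and /d/ form a stop–stop cluster, so [i] is inserted between them. → [gjuugipeegibuetidiak].
/repbatoiptoo/: /p/ and /b/ form a stop–stop cluster, so [i] is inserted between them. /p/ and /t/ form a stop–stop cluster, so [i] is inserted between them. → [repibatoipitoo].

bekidoxakapikiu, gjuugipeegibuetidiak, repibatoipitoo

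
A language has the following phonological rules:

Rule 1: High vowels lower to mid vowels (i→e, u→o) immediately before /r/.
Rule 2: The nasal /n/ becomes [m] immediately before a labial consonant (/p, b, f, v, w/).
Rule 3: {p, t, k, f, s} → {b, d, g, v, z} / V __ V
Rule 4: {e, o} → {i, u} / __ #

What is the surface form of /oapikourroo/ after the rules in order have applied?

Rule 1 (pre-rhotic lowering): /u/ is a high vowel immediately before /r/, so it lowers to [o]. /oapikourroo/ → oapikoorroo.
Rule 2 (nasal place assimilation): no segment meets the environment; /oapikoorroo/ is unchanged.
Rule 3 (intervocalic voicing): /p/ is a voiceless obstruent between vowels /a/ and /i/, so it voices to [b]. /k/ is a voiceless obstruent between vowels /i/ and /o/, so it voices to [g]. /oapikoorroo/ → oabigoorroo.
Rule 4 (final vowel raising): /o/ is a mid vowel in word-final position, so it raises to [u]. /oabigoorroo/ → oabigoorrou.

oabigoorrou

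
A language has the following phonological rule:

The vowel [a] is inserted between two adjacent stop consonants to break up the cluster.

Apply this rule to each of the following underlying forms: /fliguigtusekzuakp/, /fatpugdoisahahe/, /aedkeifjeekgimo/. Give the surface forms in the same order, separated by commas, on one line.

/fliguigtusekzuakp/: /g/ and /t/ form a stop–stop cluster, so [a] is inserted between them. /k/ and /p/ form a stop–stop cluster, so [a] is inserted between them. → [fliguigatusekzuakap].
/fatpugdoisahahe/: /t/ and /p/ form a stop–stop cluster, so [a] is inserted between them. /g/ and /d/ form a stop–stop cluster, so [a] is inserted between them. → [fatapugadoisahahe].
/aedkeifjeekgimo/: /d/ and /k/ form a stop–stop cluster, so [a] is inserted between them. /k/ and /g/ form a stop–stop cluster, so [a] is inserted between them. → [aedakeifjeekagimo].

fliguigatusekzuakap, fatapugadoisahahe, aedakeifjeekagimo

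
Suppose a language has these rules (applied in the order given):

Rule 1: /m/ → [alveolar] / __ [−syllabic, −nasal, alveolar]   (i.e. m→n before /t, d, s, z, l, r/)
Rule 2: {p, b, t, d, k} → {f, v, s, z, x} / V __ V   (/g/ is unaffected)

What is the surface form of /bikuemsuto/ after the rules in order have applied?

Rule 1 (nasal place assimilation): /m/ precedes the alveolar consonant /s/, so it assimilates in place to [n]. /bikuemsuto/ → bikuensuto.
Rule 2 (intervocalic spirantization): /k/ is a stop between vowels /i/ and /u/, so it spirantizes to the fricative [x]. /t/ is a stop between vowels /u/ and /o/, so it spirantizes to the fricative [s]. /bikuensuto/ → bixuensuso.

bixuensuso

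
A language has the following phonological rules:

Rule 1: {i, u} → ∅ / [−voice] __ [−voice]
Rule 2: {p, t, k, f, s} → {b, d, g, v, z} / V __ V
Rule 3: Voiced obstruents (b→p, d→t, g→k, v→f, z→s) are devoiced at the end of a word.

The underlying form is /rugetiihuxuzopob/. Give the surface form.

rugediihxuzobop

Rule 1 (high vowel syncope): /u/ is a high vowel flanked by voiceless consonants /h/ and /x/, so it deletes. /rugetiihuxuzopob/ → rugetiihxuzopob.
Rule 2 (intervocalic voicing): /t/ is a voiceless obstruent between vowels /e/ and /i/, so it voices to [d]. /p/ is a voiceless obstruent between vowels /o/ and /o/, so it voices to [b]. /rugetiihxuzopob/ → rugediihxuzobob.
Rule 3 (final devoicing): /b/ is a voiced obstruent in word-final position, so it devoices to [p]. /rugediihxuzobob/ → rugediihxuzobop.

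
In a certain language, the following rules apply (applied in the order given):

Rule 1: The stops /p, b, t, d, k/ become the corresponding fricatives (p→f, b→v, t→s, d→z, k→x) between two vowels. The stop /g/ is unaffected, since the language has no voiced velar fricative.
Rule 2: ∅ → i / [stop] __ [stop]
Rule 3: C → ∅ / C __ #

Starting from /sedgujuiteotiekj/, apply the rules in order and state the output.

Rule 1 (intervocalic spirantization): /t/ is a stop between vowels /i/ and /e/, so it spirantizes to the fricative [s]. /t/ is a stop between vowels /o/ and /i/, so it spirantizes to the fricative [s]. /sedgujuiteotiekj/ → sedgujuiseosiekj.
Rule 2 (stop-cluster i-epenthesis): /d/ and /g/ form a stop–stop cluster, so [i] is inserted between them. /sedgujuiseosiekj/ → sedigujuiseosiekj.
Rule 3 (final cluster simplification): /j/ is the second consonant of a word-final cluster /kj/, so it deletes. /sedigujuiseosiekj/ → sedigujuiseosiek.

sedigujuiseosiek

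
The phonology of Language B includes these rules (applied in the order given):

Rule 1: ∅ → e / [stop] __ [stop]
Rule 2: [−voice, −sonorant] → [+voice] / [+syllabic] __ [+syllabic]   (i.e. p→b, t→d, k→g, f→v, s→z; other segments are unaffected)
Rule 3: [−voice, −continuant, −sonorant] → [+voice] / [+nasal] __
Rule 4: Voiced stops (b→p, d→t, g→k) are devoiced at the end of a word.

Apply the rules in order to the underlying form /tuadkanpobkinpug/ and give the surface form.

Rule 1 (stop-cluster e-epenthesis): /d/ and /k/ form a stop–stop cluster, so [e] is inserted between them. /b/ and /k/ form a stop–stop cluster, so [e] is inserted between them. /tuadkanpobkinpug/ → tuadekanpobekinpug.
Rule 2 (intervocalic voicing): /k/ is a voiceless obstruent between vowels /e/ and /a/, so it voices to [g]. /k/ is a voiceless obstruent between vowels /e/ and /i/, so it voices to [g]. /tuadekanpobekinpug/ → tuadeganpobeginpug.
Rule 3 (post-nasal voicing): /p/ is a voiceless stop immediately after the nasal /n/, so it voices to [b]. /p/ is a voiceless stop immediately after the nasal /n/, so it voices to [b]. /tuadeganpobeginpug/ → tuadeganbobeginbug.
Rule 4 (final devoicing): /g/ is a voiced stop in word-final position, so it devoices to [k]. /tuadeganbobeginbug/ → tuadeganbobeginbuk.

tuadeganbobeginbuk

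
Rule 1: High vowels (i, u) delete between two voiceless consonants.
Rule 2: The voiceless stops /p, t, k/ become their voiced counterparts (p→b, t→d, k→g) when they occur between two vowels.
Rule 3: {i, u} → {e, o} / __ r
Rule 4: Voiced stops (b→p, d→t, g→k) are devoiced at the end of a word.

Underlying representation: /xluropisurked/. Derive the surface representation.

Rule 1 (high vowel syncope): /i/ is a high vowel flanked by voiceless consonants /p/ and /s/, so it deletes. /xluropisurked/ → xluropsurked.
Rule 2 (intervocalic voicing): no segment meets the environment; /xluropsurked/ is unchanged.
Rule 3 (pre-rhotic lowering): /u/ is a high vowel immediately before /r/, so it lowers to [o]. /u/ is a high vowel immediately before /r/, so it lowers to [o]. /xluropsurked/ → xloropsorked.
Rule 4 (final devoicing): /d/ is a voiced stop in word-final position, so it devoices to [t]. /xloropsorked/ → xloropsorket.

xloropsorket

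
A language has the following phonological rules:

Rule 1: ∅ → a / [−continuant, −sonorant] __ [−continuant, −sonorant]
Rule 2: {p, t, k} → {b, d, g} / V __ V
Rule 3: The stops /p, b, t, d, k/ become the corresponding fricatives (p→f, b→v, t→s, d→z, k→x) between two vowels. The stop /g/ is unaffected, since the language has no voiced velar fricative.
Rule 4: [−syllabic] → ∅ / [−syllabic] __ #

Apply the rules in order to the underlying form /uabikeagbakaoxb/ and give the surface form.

Rule 1 (stop-cluster a-epenthesis): /g/ and /b/ form a stop–stop cluster, so [a] is inserted between them. /uabikeagbakaoxb/ → uabikeagabakaoxb.
Rule 2 (intervocalic voicing): /k/ is a voiceless stop between vowels /i/ and /e/, so it voices to [g]. /k/ is a voiceless stop between vowels /a/ and /a/, so it voices to [g]. /uabikeagabakaoxb/ → uabigeagabagaoxb.
Rule 3 (intervocalic spirantization): /b/ is a stop between vowels /a/ and /i/, so it spirantizes to the fricative [v]. /b/ is a stop between vowels /a/ and /a/, so it spirantizes to the fricative [v]. /uabigeagabagaoxb/ → uavigeagavagaoxb.
Rule 4 (final cluster simplification): /b/ is the second consonant of a word-final cluster /xb/, so it deletes. /uavigeagavagaoxb/ → uavigeagavagaox.

uavigeagavagaox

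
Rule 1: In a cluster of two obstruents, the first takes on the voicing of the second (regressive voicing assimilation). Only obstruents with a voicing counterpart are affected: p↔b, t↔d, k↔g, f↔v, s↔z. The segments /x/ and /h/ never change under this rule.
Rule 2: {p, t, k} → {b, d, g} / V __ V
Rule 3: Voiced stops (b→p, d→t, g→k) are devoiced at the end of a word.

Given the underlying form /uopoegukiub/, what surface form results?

Rule 1 (regressive voicing assimilation): no segment meets the environment; /uopoegukiub/ is unchanged.
Rule 2 (intervocalic voicing): /p/ is a voiceless stop between vowels /o/ and /o/, so it voices to [b]. /k/ is a voiceless stop between vowels /u/ and /i/, so it voices to [g]. /uopoegukiub/ → uoboegugiub.
Rule 3 (final devoicing): /b/ is a voiced stop in word-final position, so it devoices to [p]. /uoboegugiub/ → uoboegugiup.

uoboegugiup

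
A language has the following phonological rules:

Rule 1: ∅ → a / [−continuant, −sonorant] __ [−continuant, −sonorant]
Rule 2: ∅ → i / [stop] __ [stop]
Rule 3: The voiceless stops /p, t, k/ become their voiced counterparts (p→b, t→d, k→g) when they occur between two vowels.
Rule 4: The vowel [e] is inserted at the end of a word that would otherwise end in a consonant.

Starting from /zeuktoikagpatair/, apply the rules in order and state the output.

Rule 1 (stop-cluster a-epenthesis): /k/ and /t/ form a stop–stop cluster, so [a] is inserted between them. /g/ and /p/ form a stop–stop cluster, so [a] is inserted between them. /zeuktoikagpatair/ → zeukatoikagapatair.
Rule 2 (stop-cluster i-epenthesis): no segment meets the environment; /zeukatoikagapatair/ is unchanged.
Rule 3 (intervocalic voicing): /k/ is a voiceless stop between vowels /u/ and /a/, so it voices to [g]. /t/ is a voiceless stop between vowels /a/ and /o/, so it voices to [d]. /k/ is a voiceless stop between vowels /i/ and /a/, so it voices to [g]. /p/ is a voiceless stop between vowels /a/ and /a/, so it voices to [b]. /t/ is a voiceless stop between vowels /a/ and /a/, so it voices to [d]. /zeukatoikagapatair/ → zeugadoigagabadair.
Rule 4 (final e-epenthesis): the form ends in the consonant /r/, so [e] is inserted word-finally. /zeugadoigagabadair/ → zeugadoigagabadaire.

zeugadoigagabadaire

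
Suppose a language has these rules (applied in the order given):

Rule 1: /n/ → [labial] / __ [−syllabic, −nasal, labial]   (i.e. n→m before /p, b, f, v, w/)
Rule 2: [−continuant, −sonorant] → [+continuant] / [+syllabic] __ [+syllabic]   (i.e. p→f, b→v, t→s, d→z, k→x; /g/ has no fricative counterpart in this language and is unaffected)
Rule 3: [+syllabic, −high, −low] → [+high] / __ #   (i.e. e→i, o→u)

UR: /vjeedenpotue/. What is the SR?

vjeezemposui

Rule 1 (nasal place assimilation): /n/ precedes the labial consonant /p/, so it assimilates in place to [m]. /vjeedenpotue/ → vjeedempotue.
Rule 2 (intervocalic spirantization): /d/ is a stop between vowels /e/ and /e/, so it spirantizes to the fricative [z]. /t/ is a stop between vowels /o/ and /u/, so it spirantizes to the fricative [s]. /vjeedempotue/ → vjeezemposue.
Rule 3 (final vowel raising): /e/ is a mid vowel in word-final position, so it raises to [i]. /vjeezemposue/ → vjeezemposui.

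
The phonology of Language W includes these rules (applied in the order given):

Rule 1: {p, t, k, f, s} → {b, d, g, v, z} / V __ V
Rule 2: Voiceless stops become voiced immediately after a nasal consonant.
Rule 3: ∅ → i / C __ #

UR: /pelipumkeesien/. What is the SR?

pelibumgeezieni

Rule 1 (intervocalic voicing): /p/ is a voiceless obstruent between vowels /i/ and /u/, so it voices to [b]. /s/ is a voiceless obstruent between vowels /e/ and /i/, so it voices to [z]. /pelipumkeesien/ → pelibumkeezien.
Rule 2 (post-nasal voicing): /k/ is a voiceless stop immediately after the nasal /m/, so it voices to [g]. /pelibumkeezien/ → pelibumgeezien.
Rule 3 (final i-epenthesis): the form ends in the consonant /n/, so [i] is inserted word-finally. /pelibumgeezien/ → pelibumgeezieni.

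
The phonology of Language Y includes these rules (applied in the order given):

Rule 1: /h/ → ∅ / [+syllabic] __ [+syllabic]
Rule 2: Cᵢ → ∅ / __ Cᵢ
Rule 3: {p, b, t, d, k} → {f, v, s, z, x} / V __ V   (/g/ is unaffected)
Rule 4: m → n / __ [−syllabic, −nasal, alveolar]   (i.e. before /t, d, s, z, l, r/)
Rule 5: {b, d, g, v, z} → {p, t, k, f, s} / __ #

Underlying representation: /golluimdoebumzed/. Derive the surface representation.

goluindoevunzet

Rule 1 (intervocalic h-deletion): no segment meets the environment; /golluimdoebumzed/ is unchanged.
Rule 2 (degemination): /ll/ is a geminate; the first /l/ deletes. /golluimdoebumzed/ → goluimdoebumzed.
Rule 3 (intervocalic spirantization): /b/ is a stop between vowels /e/ and /u/, so it spirantizes to the fricative [v]. /goluimdoebumzed/ → goluimdoevumzed.
Rule 4 (nasal place assimilation): /m/ precedes the alveolar consonant /d/, so it assimilates in place to [n]. /m/ precedes the alveolar consonant /z/, so it assimilates in place to [n]. /goluimdoevumzed/ → goluindoevunzed.
Rule 5 (final devoicing): /d/ is a voiced obstruent in word-final position, so it devoices to [t]. /goluindoevunzed/ → goluindoevunzet.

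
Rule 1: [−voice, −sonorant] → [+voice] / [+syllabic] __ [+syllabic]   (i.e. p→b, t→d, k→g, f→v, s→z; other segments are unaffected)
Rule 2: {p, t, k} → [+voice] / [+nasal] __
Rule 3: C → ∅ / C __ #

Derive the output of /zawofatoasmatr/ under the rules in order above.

zawovadoasmat

Rule 1 (intervocalic voicing): /f/ is a voiceless obstruent between vowels /o/ and /a/, so it voices to [v]. /t/ is a voiceless obstruent between vowels /a/ and /o/, so it voices to [d]. /zawofatoasmatr/ → zawovadoasmatr.
Rule 2 (post-nasal voicing): no segment meets the environment; /zawovadoasmatr/ is unchanged.
Rule 3 (final cluster simplification): /r/ is the second consonant of a word-final cluster /tr/, so it deletes. /zawovadoasmatr/ → zawovadoasmat.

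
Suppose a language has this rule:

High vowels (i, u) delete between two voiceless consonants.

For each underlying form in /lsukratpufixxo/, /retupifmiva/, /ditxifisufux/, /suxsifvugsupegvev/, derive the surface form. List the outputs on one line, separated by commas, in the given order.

/lsukratpufixxo/: /u/ is a high vowel flanked by voiceless consonants /s/ and /k/, so it deletes. /u/ is a high vowel flanked by voiceless consonants /p/ and /f/, so it deletes. /i/ is a high vowel flanked by voiceless consonants /f/ and /x/, so it deletes. → [lskratpfxxo].
/retupifmiva/: /u/ is a high vowel flanked by voiceless consonants /t/ and /p/, so it deletes. /i/ is a high vowel flanked by voiceless consonants /p/ and /f/, so it deletes. → [retpfmiva].
/ditxifisufux/: /i/ is a high vowel flanked by voiceless consonants /x/ and /f/, so it deletes. /i/ is a high vowel flanked by voiceless consonants /f/ and /s/, so it deletes. /u/ is a high vowel flanked by voiceless consonants /s/ and /f/, so it deletes. /u/ is a high vowel flanked by voiceless consonants /f/ and /x/, so it deletes. → [ditxfsfx].
/suxsifvugsupegvev/: /u/ is a high vowel flanked by voiceless consonants /s/ and /x/, so it deletes. /i/ is a high vowel flanked by voiceless consonants /s/ and /f/, so it deletes. /u/ is a high vowel flanked by voiceless consonants /s/ and /p/, so it deletes. → [sxsfvugspegvev].

lskratpfxxo, retpfmiva, ditxfsfx, sxsfvugspegvev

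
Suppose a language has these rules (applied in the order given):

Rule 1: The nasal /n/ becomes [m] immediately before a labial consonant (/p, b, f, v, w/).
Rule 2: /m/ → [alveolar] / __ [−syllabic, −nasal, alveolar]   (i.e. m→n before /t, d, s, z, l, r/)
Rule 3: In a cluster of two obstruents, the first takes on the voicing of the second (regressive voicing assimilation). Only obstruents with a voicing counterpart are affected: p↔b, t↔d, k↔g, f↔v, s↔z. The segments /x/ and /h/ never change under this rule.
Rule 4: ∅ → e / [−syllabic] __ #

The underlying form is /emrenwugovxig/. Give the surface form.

Rule 1 (nasal place assimilation): /n/ precedes the labial consonant /w/, so it assimilates in place to [m]. /emrenwugovxig/ → emremwugovxig.
Rule 2 (nasal place assimilation): /m/ precedes the alveolar consonant /r/, so it assimilates in place to [n]. /emremwugovxig/ → enremwugovxig.
Rule 3 (regressive voicing assimilation): /v/ precedes the voiceless obstruent /x/, so it devoices to [f] by assimilation. /enremwugovxig/ → enremwugofxig.
Rule 4 (final e-epenthesis): the form ends in the consonant /g/, so [e] is inserted word-finally. /enremwugofxig/ → enremwugofxige.

enremwugofxige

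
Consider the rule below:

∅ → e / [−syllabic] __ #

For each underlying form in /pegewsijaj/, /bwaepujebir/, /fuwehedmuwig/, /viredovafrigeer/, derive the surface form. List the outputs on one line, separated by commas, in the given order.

pegewsijaje, bwaepujebire, fuwehedmuwige, viredovafrigeere

/pegewsijaj/: the form ends in the consonant /j/, so [e] is inserted word-finally. → [pegewsijaje].
/bwaepujebir/: the form ends in the consonant /r/, so [e] is inserted word-finally. → [bwaepujebire].
/fuwehedmuwig/: the form ends in the consonant /g/, so [e] is inserted word-finally. → [fuwehedmuwige].
/viredovafrigeer/: the form ends in the consonant /r/, so [e] is inserted word-finally. → [viredovafrigeere].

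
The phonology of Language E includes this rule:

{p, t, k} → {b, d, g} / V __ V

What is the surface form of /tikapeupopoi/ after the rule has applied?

tigabeuboboi

Scanning /tikapeupopoi/: /t/ at position 1 is not in the conditioning environment; /k/ is a voiceless stop between vowels /i/ and /a/, so it voices to [g]; /p/ is a voiceless stop between vowels /a/ and /e/, so it voices to [b]; /p/ is a voiceless stop between vowels /u/ and /o/, so it voices to [b]; /p/ is a voiceless stop between vowels /o/ and /o/, so it voices to [b].
Result: [tigabeuboboi].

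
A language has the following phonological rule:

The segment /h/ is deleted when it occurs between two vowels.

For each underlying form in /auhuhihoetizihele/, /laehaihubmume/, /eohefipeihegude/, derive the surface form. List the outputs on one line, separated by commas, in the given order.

auuioetiziele, laeaiubmume, eoefipeiegude

/auhuhihoetizihele/: /h/ occurs between vowels /u/ and /u/, so it deletes. /h/ occurs between vowels /u/ and /i/, so it deletes. /h/ occurs between vowels /i/ and /o/, so it deletes. /h/ occurs between vowels /i/ and /e/, so it deletes. → [auuioetiziele].
/laehaihubmume/: /h/ occurs between vowels /e/ and /a/, so it deletes. /h/ occurs between vowels /i/ and /u/, so it deletes. → [laeaiubmume].
/eohefipeihegude/: /h/ occurs between vowels /o/ and /e/, so it deletes. /h/ occurs between vowels /i/ and /e/, so it deletes. → [eoefipeiegude].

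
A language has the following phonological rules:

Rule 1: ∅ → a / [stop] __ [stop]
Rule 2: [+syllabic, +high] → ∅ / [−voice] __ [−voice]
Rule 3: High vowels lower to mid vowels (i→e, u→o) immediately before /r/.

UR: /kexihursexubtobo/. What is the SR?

kexhorsexubatobo

Rule 1 (stop-cluster a-epenthesis): /b/ and /t/ form a stop–stop cluster, so [a] is inserted between them. /kexihursexubtobo/ → kexihursexubatobo.
Rule 2 (high vowel syncope): /i/ is a high vowel flanked by voiceless consonants /x/ and /h/, so it deletes. /kexihursexubatobo/ → kexhursexubatobo.
Rule 3 (pre-rhotic lowering): /u/ is a high vowel immediately before /r/, so it lowers to [o]. /kexhursexubatobo/ → kexhorsexubatobo.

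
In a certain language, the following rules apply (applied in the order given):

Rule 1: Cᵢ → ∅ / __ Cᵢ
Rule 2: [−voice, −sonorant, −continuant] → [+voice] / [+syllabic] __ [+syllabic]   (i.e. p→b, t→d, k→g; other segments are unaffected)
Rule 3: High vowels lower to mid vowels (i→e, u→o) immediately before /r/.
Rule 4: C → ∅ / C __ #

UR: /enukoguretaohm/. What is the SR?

Rule 1 (degemination): no segment meets the environment; /enukoguretaohm/ is unchanged.
Rule 2 (intervocalic voicing): /k/ is a voiceless stop between vowels /u/ and /o/, so it voices to [g]. /t/ is a voiceless stop between vowels /e/ and /a/, so it voices to [d]. /enukoguretaohm/ → enugoguredaohm.
Rule 3 (pre-rhotic lowering): /u/ is a high vowel immediately before /r/, so it lowers to [o]. /enugoguredaohm/ → enugogoredaohm.
Rule 4 (final cluster simplification): /m/ is the second consonant of a word-final cluster /hm/, so it deletes. /enugogoredaohm/ → enugogoredaoh.

enugogoredaoh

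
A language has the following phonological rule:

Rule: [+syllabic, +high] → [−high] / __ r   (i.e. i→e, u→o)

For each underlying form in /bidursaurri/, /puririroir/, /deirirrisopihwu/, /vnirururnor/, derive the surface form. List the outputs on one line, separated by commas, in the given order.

/bidursaurri/: /u/ is a high vowel immediately before /r/, so it lowers to [o]. /u/ is a high vowel immediately before /r/, so it lowers to [o]. → [bidorsaorri].
/puririroir/: /u/ is a high vowel immediately before /r/, so it lowers to [o]. /i/ is a high vowel immediately before /r/, so it lowers to [e]. /i/ is a high vowel immediately before /r/, so it lowers to [e]. /i/ is a high vowel immediately before /r/, so it lowers to [e]. → [porereroer].
/deirirrisopihwu/: /i/ is a high vowel immediately before /r/, so it lowers to [e]. /i/ is a high vowel immediately before /r/, so it lowers to [e]. → [deererrisopihwu].
/vnirururnor/: /i/ is a high vowel immediately before /r/, so it lowers to [e]. /u/ is a high vowel immediately before /r/, so it lowers to [o]. /u/ is a high vowel immediately before /r/, so it lowers to [o]. → [vnerorornor].

bidorsaorri, porereroer, deererrisopihwu, vnerorornor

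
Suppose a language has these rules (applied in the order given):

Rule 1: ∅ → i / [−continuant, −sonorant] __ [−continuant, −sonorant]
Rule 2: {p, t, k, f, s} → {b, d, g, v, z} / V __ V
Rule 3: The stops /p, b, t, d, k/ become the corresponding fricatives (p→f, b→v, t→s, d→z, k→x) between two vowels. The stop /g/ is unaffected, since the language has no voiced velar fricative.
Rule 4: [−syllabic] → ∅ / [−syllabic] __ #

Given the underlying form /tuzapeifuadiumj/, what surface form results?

Rule 1 (stop-cluster i-epenthesis): no segment meets the environment; /tuzapeifuadiumj/ is unchanged.
Rule 2 (intervocalic voicing): /p/ is a voiceless obstruent between vowels /a/ and /e/, so it voices to [b]. /f/ is a voiceless obstruent between vowels /i/ and /u/, so it voices to [v]. /tuzapeifuadiumj/ → tuzabeivuadiumj.
Rule 3 (intervocalic spirantization): /b/ is a stop between vowels /a/ and /e/, so it spirantizes to the fricative [v]. /d/ is a stop between vowels /a/ and /i/, so it spirantizes to the fricative [z]. /tuzabeivuadiumj/ → tuzaveivuaziumj.
Rule 4 (final cluster simplification): /j/ is the second consonant of a word-final cluster /mj/, so it deletes. /tuzaveivuaziumj/ → tuzaveivuazium.

tuzaveivuazium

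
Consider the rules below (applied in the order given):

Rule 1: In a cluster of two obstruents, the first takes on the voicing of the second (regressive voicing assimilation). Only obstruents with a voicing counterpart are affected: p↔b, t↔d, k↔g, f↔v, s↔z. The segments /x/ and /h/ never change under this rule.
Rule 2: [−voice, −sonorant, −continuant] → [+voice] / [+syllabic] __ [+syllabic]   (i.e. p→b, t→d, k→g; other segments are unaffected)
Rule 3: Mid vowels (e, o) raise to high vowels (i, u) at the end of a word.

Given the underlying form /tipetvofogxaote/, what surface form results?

tibedvofokxaodi

Rule 1 (regressive voicing assimilation): /t/ precedes the voiced obstruent /v/, so it voices to [d] by assimilation. /g/ precedes the voiceless obstruent /x/, so it devoices to [k] by assimilation. /tipetvofogxaote/ → tipedvofokxaote.
Rule 2 (intervocalic voicing): /p/ is a voiceless stop between vowels /i/ and /e/, so it voices to [b]. /t/ is a voiceless stop between vowels /o/ and /e/, so it voices to [d]. /tipedvofokxaote/ → tibedvofokxaode.
Rule 3 (final vowel raising): /e/ is a mid vowel in word-final position, so it raises to [i]. /tibedvofokxaode/ → tibedvofokxaodi.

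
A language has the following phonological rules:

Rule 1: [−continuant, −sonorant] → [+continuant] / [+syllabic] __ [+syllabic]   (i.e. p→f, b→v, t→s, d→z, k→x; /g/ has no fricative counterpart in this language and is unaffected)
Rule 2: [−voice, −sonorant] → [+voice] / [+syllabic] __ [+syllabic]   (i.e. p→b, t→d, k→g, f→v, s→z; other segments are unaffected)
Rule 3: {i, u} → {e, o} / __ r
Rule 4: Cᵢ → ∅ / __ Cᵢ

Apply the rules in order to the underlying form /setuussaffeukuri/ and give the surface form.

Rule 1 (intervocalic spirantization): /t/ is a stop between vowels /e/ and /u/, so it spirantizes to the fricative [s]. /k/ is a stop between vowels /u/ and /u/, so it spirantizes to the fricative [x]. /setuussaffeukuri/ → sesuussaffeuxuri.
Rule 2 (intervocalic voicing): /s/ is a voiceless obstruent between vowels /e/ and /u/, so it voices to [z]. /sesuussaffeuxuri/ → sezuussaffeuxuri.
Rule 3 (pre-rhotic lowering): /u/ is a high vowel immediately before /r/, so it lowers to [o]. /sezuussaffeuxuri/ → sezuussaffeuxori.
Rule 4 (degemination): /ss/ is a geminate; the first /s/ deletes. /ff/ is a geminate; the first /f/ deletes. /sezuussaffeuxori/ → sezuusafeuxori.

sezuusafeuxori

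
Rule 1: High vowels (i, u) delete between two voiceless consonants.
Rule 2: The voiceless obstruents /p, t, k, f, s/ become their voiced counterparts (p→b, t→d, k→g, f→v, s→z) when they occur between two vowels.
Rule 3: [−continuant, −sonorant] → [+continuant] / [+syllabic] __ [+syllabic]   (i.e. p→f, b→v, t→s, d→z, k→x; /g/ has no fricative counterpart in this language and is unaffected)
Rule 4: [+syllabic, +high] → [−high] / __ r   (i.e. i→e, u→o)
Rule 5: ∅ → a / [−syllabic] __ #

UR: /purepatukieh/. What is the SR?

Rule 1 (high vowel syncope): /u/ is a high vowel flanked by voiceless consonants /t/ and /k/, so it deletes. /purepatukieh/ → purepatkieh.
Rule 2 (intervocalic voicing): /p/ is a voiceless obstruent between vowels /e/ and /a/, so it voices to [b]. /purepatkieh/ → purebatkieh.
Rule 3 (intervocalic spirantization): /b/ is a stop between vowels /e/ and /a/, so it spirantizes to the fricative [v]. /purebatkieh/ → purevatkieh.
Rule 4 (pre-rhotic lowering): /u/ is a high vowel immediately before /r/, so it lowers to [o]. /purevatkieh/ → porevatkieh.
Rule 5 (final a-epenthesis): the form ends in the consonant /h/, so [a] is inserted word-finally. /porevatkieh/ → porevatkieha.

porevatkieha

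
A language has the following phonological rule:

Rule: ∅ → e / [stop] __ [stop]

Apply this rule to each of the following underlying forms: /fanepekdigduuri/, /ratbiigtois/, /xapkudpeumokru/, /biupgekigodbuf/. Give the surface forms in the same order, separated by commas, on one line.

fanepekedigeduuri, ratebiigetois, xapekudepeumokru, biupegekigodebuf

/fanepekdigduuri/: /k/ and /d/ form a stop–stop cluster, so [e] is inserted between them. /g/ and /d/ form a stop–stop cluster, so [e] is inserted between them. → [fanepekedigeduuri].
/ratbiigtois/: /t/ and /b/ form a stop–stop cluster, so [e] is inserted between them. /g/ and /t/ form a stop–stop cluster, so [e] is inserted between them. → [ratebiigetois].
/xapkudpeumokru/: /p/ and /k/ form a stop–stop cluster, so [e] is inserted between them. /d/ and /p/ form a stop–stop cluster, so [e] is inserted between them. → [xapekudepeumokru].
/biupgekigodbuf/: /p/ and /g/ form a stop–stop cluster, so [e] is inserted between them. /d/ and /b/ form a stop–stop cluster, so [e] is inserted between them. → [biupegekigodebuf].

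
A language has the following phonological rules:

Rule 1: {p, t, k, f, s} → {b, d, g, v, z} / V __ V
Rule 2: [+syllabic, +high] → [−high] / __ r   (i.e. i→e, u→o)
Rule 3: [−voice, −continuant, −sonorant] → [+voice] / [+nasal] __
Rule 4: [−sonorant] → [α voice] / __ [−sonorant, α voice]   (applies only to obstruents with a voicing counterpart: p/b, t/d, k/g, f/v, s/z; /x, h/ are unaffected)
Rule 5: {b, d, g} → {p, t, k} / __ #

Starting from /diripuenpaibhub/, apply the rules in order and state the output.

deribuenbaiphup

Rule 1 (intervocalic voicing): /p/ is a voiceless obstruent between vowels /i/ and /u/, so it voices to [b]. /diripuenpaibhub/ → diribuenpaibhub.
Rule 2 (pre-rhotic lowering): /i/ is a high vowel immediately before /r/, so it lowers to [e]. /diribuenpaibhub/ → deribuenpaibhub.
Rule 3 (post-nasal voicing): /p/ is a voiceless stop immediately after the nasal /n/, so it voices to [b]. /deribuenpaibhub/ → deribuenbaibhub.
Rule 4 (regressive voicing assimilation): /b/ precedes the voiceless obstruent /h/, so it devoices to [p] by assimilation. /deribuenbaibhub/ → deribuenbaiphub.
Rule 5 (final devoicing): /b/ is a voiced stop in word-final position, so it devoices to [p]. /deribuenbaiphub/ → deribuenbaiphup.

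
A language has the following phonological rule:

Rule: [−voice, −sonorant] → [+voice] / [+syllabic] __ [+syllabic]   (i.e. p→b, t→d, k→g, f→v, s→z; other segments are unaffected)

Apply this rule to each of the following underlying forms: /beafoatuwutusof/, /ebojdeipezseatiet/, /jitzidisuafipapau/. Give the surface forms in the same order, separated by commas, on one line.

/beafoatuwutusof/: /f/ is a voiceless obstruent between vowels /a/ and /o/, so it voices to [v]. /t/ is a voiceless obstruent between vowels /a/ and /u/, so it voices to [d]. /t/ is a voiceless obstruent between vowels /u/ and /u/, so it voices to [d]. /s/ is a voiceless obstruent between vowels /u/ and /o/, so it voices to [z]. → [beavoaduwuduzof].
/ebojdeipezseatiet/: /p/ is a voiceless obstruent between vowels /i/ and /e/, so it voices to [b]. /t/ is a voiceless obstruent between vowels /a/ and /i/, so it voices to [d]. → [ebojdeibezseadiet].
/jitzidisuafipapau/: /s/ is a voiceless obstruent between vowels /i/ and /u/, so it voices to [z]. /f/ is a voiceless obstruent between vowels /a/ and /i/, so it voices to [v]. /p/ is a voiceless obstruent between vowels /i/ and /a/, so it voices to [b]. /p/ is a voiceless obstruent between vowels /a/ and /a/, so it voices to [b]. → [jitzidizuavibabau].

beavoaduwuduzof, ebojdeibezseadiet, jitzidizuavibabau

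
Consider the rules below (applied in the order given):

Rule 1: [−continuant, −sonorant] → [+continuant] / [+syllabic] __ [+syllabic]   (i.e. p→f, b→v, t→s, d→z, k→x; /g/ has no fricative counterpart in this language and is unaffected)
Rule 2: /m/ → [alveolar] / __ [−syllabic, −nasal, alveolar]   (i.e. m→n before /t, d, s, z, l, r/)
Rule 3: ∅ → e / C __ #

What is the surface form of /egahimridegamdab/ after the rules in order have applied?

egahinrizegandabe

Rule 1 (intervocalic spirantization): /d/ is a stop between vowels /i/ and /e/, so it spirantizes to the fricative [z]. /egahimridegamdab/ → egahimrizegamdab.
Rule 2 (nasal place assimilation): /m/ precedes the alveolar consonant /r/, so it assimilates in place to [n]. /m/ precedes the alveolar consonant /d/, so it assimilates in place to [n]. /egahimrizegamdab/ → egahinrizegandab.
Rule 3 (final e-epenthesis): the form ends in the consonant /b/, so [e] is inserted word-finally. /egahinrizegandab/ → egahinrizegandabe.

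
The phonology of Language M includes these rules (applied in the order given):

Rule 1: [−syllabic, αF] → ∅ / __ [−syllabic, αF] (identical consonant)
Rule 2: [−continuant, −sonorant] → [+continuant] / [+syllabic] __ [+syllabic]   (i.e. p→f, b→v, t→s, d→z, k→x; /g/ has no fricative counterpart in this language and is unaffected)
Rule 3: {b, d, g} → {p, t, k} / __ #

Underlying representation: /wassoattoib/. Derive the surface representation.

Rule 1 (degemination): /ss/ is a geminate; the first /s/ deletes. /tt/ is a geminate; the first /t/ deletes. /wassoattoib/ → wasoatoib.
Rule 2 (intervocalic spirantization): /t/ is a stop between vowels /a/ and /o/, so it spirantizes to the fricative [s]. /wasoatoib/ → wasoasoib.
Rule 3 (final devoicing): /b/ is a voiced stop in word-final position, so it devoices to [p]. /wasoasoib/ → wasoasoip.

wasoasoip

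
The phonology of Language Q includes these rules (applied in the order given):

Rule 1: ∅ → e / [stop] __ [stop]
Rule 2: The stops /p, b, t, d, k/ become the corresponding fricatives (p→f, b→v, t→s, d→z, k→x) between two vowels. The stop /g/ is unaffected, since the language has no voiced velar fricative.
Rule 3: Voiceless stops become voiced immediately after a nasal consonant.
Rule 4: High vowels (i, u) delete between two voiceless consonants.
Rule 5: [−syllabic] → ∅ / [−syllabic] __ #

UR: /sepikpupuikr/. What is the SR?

Rule 1 (stop-cluster e-epenthesis): /k/ and /p/ form a stop–stop cluster, so [e] is inserted between them. /sepikpupuikr/ → sepikepupuikr.
Rule 2 (intervocalic spirantization): /p/ is a stop between vowels /e/ and /i/, so it spirantizes to the fricative [f]. /k/ is a stop between vowels /i/ and /e/, so it spirantizes to the fricative [x]. /p/ is a stop between vowels /e/ and /u/, so it spirantizes to the fricative [f]. /p/ is a stop between vowels /u/ and /u/, so it spirantizes to the fricative [f]. /sepikepupuikr/ → sefixefufuikr.
Rule 3 (post-nasal voicing): no segment meets the environment; /sefixefufuikr/ is unchanged.
Rule 4 (high vowel syncope): /i/ is a high vowel flanked by voiceless consonants /f/ and /x/, so it deletes. /u/ is a high vowel flanked by voiceless consonants /f/ and /f/, so it deletes. /sefixefufuikr/ → sefxeffuikr.
Rule 5 (final cluster simplification): /r/ is the second consonant of a word-final cluster /kr/, so it deletes. /sefxeffuikr/ → sefxeffuik.

sefxeffuik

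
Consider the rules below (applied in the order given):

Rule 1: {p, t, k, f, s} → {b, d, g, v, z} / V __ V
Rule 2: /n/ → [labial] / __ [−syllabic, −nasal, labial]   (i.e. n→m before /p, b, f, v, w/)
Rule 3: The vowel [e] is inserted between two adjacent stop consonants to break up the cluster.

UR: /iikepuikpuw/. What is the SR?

iigebuikepuw

Rule 1 (intervocalic voicing): /k/ is a voiceless obstruent between vowels /i/ and /e/, so it voices to [g]. /p/ is a voiceless obstruent between vowels /e/ and /u/, so it voices to [b]. /iikepuikpuw/ → iigebuikpuw.
Rule 2 (nasal place assimilation): no segment meets the environment; /iigebuikpuw/ is unchanged.
Rule 3 (stop-cluster e-epenthesis): /k/ and /p/ form a stop–stop cluster, so [e] is inserted between them. /iigebuikpuw/ → iigebuikepuw.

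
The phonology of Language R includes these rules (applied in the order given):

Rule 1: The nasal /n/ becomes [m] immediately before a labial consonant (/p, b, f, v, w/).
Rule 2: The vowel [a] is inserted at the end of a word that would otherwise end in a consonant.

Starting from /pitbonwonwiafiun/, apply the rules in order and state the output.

pitbomwomwiafiuna

Rule 1 (nasal place assimilation): /n/ precedes the labial consonant /w/, so it assimilates in place to [m]. /n/ precedes the labial consonant /w/, so it assimilates in place to [m]. /pitbonwonwiafiun/ → pitbomwomwiafiun.
Rule 2 (final a-epenthesis): the form ends in the consonant /n/, so [a] is inserted word-finally. /pitbomwomwiafiun/ → pitbomwomwiafiuna.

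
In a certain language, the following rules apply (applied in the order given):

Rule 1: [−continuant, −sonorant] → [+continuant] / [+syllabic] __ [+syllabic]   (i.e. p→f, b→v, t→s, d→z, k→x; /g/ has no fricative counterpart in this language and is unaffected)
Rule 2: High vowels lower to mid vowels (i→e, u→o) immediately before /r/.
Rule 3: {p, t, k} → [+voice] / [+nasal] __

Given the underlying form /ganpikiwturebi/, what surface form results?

ganbixiwtorevi

Rule 1 (intervocalic spirantization): /k/ is a stop between vowels /i/ and /i/, so it spirantizes to the fricative [x]. /b/ is a stop between vowels /e/ and /i/, so it spirantizes to the fricative [v]. /ganpikiwturebi/ → ganpixiwturevi.
Rule 2 (pre-rhotic lowering): /u/ is a high vowel immediately before /r/, so it lowers to [o]. /ganpixiwturevi/ → ganpixiwtorevi.
Rule 3 (post-nasal voicing): /p/ is a voiceless stop immediately after the nasal /n/, so it voices to [b]. /ganpixiwtorevi/ → ganbixiwtorevi.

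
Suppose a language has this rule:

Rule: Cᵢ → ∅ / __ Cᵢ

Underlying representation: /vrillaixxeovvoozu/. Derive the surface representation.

vrilaixeovoozu

/ll/ is a geminate; the first /l/ deletes.
/xx/ is a geminate; the first /x/ deletes.
/vv/ is a geminate; the first /v/ deletes.
Surface form: [vrilaixeovoozu].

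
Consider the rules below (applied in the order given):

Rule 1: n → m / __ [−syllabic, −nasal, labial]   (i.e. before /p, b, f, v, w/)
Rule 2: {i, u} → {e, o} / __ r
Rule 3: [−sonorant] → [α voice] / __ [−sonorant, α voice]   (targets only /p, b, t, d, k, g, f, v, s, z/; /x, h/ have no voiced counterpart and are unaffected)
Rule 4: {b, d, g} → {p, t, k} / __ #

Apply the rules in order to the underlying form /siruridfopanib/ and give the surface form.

seroritfopanip

Rule 1 (nasal place assimilation): no segment meets the environment; /siruridfopanib/ is unchanged.
Rule 2 (pre-rhotic lowering): /i/ is a high vowel immediately before /r/, so it lowers to [e]. /u/ is a high vowel immediately before /r/, so it lowers to [o]. /siruridfopanib/ → seroridfopanib.
Rule 3 (regressive voicing assimilation): /d/ precedes the voiceless obstruent /f/, so it devoices to [t] by assimilation. /seroridfopanib/ → seroritfopanib.
Rule 4 (final devoicing): /b/ is a voiced stop in word-final position, so it devoices to [p]. /seroritfopanib/ → seroritfopanip.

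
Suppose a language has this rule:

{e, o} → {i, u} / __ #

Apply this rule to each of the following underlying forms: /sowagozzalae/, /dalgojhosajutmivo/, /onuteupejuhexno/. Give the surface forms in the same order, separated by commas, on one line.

/sowagozzalae/: /e/ is a mid vowel in word-final position, so it raises to [i]. → [sowagozzalai].
/dalgojhosajutmivo/: /o/ is a mid vowel in word-final position, so it raises to [u]. → [dalgojhosajutmivu].
/onuteupejuhexno/: /o/ is a mid vowel in word-final position, so it raises to [u]. → [onuteupejuhexnu].

sowagozzalai, dalgojhosajutmivu, onuteupejuhexnu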